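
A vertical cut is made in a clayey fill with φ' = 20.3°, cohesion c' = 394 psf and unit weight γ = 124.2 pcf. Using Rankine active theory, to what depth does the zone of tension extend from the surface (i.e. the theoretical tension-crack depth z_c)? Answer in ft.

9.11 ft

K_a = tan²(45° − 20.3°/2) = 0.4849; √K_a = 0.6963.
The active pressure is zero where K_a γ z = 2c√K_a, so z_c = 2c/(γ√K_a) = 2×394/(124.2×0.6963) = 9.112 ft.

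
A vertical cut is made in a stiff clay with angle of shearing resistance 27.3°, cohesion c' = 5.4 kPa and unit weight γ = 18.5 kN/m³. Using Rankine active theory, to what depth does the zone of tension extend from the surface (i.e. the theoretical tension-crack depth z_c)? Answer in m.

0.958 m

K_a = tan²(45° − 27.3°/2) = 0.3711; √K_a = 0.6092.
The active pressure is zero where K_a γ z = 2c√K_a, so z_c = 2c/(γ√K_a) = 2×5.4/(18.5×0.6092) = 0.9583 m.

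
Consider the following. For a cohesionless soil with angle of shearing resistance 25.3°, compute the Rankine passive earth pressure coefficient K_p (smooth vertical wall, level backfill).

K_p = (1 + sin φ)/(1 − sin φ) = tan²(45° + 25.3°/2) = 2.493.

2.49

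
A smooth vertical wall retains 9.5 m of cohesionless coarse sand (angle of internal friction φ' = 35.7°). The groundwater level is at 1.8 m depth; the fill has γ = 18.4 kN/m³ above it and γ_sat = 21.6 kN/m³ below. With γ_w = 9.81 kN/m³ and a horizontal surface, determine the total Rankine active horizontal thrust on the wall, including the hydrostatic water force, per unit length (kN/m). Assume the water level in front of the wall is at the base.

K_a = tan²(45° − φ/2) = 0.2630.
γ' = 21.6 − 9.81 = 11.79 kN/m³. Depth below WT = 7.7 m.
σ'_h at WT = K_a γ d_w = 8.710 kPa; at base = 8.710 + K_a γ' × 7.7 = 32.59 kPa.
P₁ (0–1.8 m) = ½×8.710×1.8 = 7.839. P₂ (1.8–9.5 m) = ½(8.710+32.59)×7.7 = 159.0.
P_w = ½ γ_w h₂² = 0.5×9.81×7.7² = 290.8. Total = 7.839+159.0+290.8 = 457.6 kN/m.

458 kN/m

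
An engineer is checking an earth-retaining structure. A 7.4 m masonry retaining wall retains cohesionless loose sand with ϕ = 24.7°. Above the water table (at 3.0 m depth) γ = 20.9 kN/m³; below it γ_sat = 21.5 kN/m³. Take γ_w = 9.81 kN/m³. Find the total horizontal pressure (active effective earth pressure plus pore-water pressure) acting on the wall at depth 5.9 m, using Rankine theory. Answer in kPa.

K_a = (1 − sin φ)/(1 + sin φ) = 0.4106.
γ' = 21.5 − 9.81 = 11.69 kN/m³.
Effective vertical stress at 5.9 m: σ'_v = 20.9×3.0 + 11.69×2.90 = 96.60 kPa.
σ'_h = K_a σ'_v = 0.4106 × 96.60 = 39.66 kPa; u = γ_w × 2.90 = 28.45 kPa.
Total σ_h = 39.66 + 28.45 = 68.11 kPa.

68.1 kPa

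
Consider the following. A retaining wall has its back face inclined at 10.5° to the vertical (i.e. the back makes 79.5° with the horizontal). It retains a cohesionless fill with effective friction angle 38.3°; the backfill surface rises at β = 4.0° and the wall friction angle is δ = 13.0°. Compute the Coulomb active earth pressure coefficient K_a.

K_a = sin²(α+φ) / [sin²α · sin(α−δ) · (1 + √{sin(φ+δ)sin(φ−β) / (sin(α−δ)sin(α+β))})²].
With α = 79.5°, φ = 38.3°, δ = 13.0°, β = 4.0°: K_a = 0.3073.

0.307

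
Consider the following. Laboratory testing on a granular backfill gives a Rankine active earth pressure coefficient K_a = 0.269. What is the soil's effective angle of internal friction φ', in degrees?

35.2°

K_a = tan²(45° − φ/2) ⇒ 45° − φ/2 = arctan(√0.269) = 27.41°.
φ = 2(45° − 27.41°) = 35.17°.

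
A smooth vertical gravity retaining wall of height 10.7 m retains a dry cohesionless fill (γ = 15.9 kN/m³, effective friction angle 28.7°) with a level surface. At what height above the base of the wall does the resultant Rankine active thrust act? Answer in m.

K_a = 0.3511.
The pressure distribution is triangular, so the resultant acts at H/3 above the base = 10.7/3 = 3.567 m.

3.57 m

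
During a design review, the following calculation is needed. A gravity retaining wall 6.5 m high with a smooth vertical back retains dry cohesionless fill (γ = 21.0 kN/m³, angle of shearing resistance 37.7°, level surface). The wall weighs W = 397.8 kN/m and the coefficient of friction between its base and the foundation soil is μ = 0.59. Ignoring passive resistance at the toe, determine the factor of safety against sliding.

K_a = tan²(45° − 37.7°/2) = 0.2411.
P_a = ½K_aγH² = 0.5×0.2411×21.0×6.5² = 106.9 kN/m, acting at H/3 = 2.167 m above the base.
FS_sliding = μW / P_a = 0.59×397.8 / 106.9 = 2.195.

2.19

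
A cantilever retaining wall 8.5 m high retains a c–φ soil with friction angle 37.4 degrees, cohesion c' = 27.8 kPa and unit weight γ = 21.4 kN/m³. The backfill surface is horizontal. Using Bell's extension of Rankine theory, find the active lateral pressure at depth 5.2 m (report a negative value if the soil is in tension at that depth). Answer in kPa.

K_a = (1 − sin φ)/(1 + sin φ) = 0.2443.
σ_a = K_a γ z − 2c√K_a = 0.2443×21.4×5.2 − 2×27.8×0.4942 = -0.2975 kPa.

-0.298 kPa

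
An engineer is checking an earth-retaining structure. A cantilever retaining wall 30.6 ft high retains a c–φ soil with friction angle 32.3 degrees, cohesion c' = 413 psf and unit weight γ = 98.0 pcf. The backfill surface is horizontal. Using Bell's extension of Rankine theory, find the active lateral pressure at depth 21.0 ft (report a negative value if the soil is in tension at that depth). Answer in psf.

K_a = (1 − sin φ)/(1 + sin φ) = 0.3035.
σ_a = K_a γ z − 2c√K_a = 0.3035×98.0×21.0 − 2×413×0.5509 = 169.5 psf.

170 psf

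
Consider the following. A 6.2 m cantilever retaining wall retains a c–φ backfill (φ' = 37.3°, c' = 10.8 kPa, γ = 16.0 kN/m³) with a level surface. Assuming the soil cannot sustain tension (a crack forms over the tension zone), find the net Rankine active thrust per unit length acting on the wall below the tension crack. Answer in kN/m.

K_a = 0.2453; √K_a = 0.4953.
Tension-crack depth z_c = 2c/(γ√K_a) = 2×10.8/(16.0×0.4953) = 2.726 m.
σ_a at base = K_a γ H − 2c√K_a = 0.2453×16.0×6.2 − 2×10.8×0.4953 = 13.64 kPa.
P_a = ½ × 13.64 × (H − z_c) = 0.5×13.64×3.474 = 23.69 kN/m.

23.7 kN/m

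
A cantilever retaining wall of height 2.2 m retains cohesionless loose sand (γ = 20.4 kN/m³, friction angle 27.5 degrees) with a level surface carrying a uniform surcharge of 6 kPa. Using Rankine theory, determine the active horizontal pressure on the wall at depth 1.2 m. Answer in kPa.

K_a = (1 − sin φ)/(1 + sin φ) = 0.3682.
σ_v = γz + q = 20.4 × 1.2 + 6 = 30.48 kPa.
σ_h = K_a σ_v = 0.3682 × 30.48 = 11.22 kPa.

11.2 kPa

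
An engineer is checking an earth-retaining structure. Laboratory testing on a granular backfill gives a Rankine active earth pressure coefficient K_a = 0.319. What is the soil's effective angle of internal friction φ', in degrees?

K_a = tan²(45° − φ/2) ⇒ 45° − φ/2 = arctan(√0.319) = 29.46°.
φ = 2(45° − 29.46°) = 31.08°.

31.1°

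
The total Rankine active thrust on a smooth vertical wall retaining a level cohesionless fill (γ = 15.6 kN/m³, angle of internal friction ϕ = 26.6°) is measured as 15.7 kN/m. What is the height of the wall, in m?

K_a = 0.3814. P_a = ½ K_a γ H² ⇒ H = √(2P_a/(K_a γ)).
H = √(2×15.7/(0.3814×15.6)) = 2.297 m.

2.30 m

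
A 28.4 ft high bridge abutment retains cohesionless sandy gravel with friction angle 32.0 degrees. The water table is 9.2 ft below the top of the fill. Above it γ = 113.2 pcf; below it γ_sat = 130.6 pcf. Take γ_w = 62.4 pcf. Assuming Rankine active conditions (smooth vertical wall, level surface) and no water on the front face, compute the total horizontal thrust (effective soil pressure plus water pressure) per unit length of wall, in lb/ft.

K_a = tan²(45° − φ/2) = 0.3073.
γ' = 130.6 − 62.4 = 68.20 pcf. Depth below WT = 19.2 ft.
σ'_h at WT = K_a γ d_w = 320.0 psf; at base = 320.0 + K_a γ' × 19.2 = 722.3 psf.
P₁ (0–9.2 ft) = ½×320.0×9.2 = 1472. P₂ (9.2–28.4 ft) = ½(320.0+722.3)×19.2 = 10010.
P_w = ½ γ_w h₂² = 0.5×62.4×19.2² = 11500. Total = 1472+10010+11500 = 22980 lb/ft.

23000 lb/ft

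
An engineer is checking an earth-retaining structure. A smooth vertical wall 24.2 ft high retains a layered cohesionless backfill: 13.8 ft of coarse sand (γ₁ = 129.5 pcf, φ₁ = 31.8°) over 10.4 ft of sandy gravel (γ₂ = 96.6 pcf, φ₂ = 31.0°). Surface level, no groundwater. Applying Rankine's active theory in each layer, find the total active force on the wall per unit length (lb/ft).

K_a1 = tan²(45°−31.8°/2) = 0.3098; K_a2 = tan²(45°−31.0°/2) = 0.3201.
Layer 1: σ at base = K_a1 γ₁ h₁ = 553.6 psf; P₁ = ½×553.6×13.8 = 3820.
Layer 2: σ_v at top = γ₁h₁ = 1787; σ_h top = K_a2×1787 = 572.0; σ_h base = K_a2×(1787+96.6×10.4) = 893.6.
P₂ = ½(572.0+893.6)×10.4 = 7622. Total P_a = 3820+7622 = 11440 lb/ft.

11400 lb/ft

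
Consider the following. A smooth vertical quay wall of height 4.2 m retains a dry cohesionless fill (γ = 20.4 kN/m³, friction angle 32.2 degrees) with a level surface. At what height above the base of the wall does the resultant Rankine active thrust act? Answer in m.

1.40 m

K_a = 0.3047.
The pressure distribution is triangular, so the resultant acts at H/3 above the base = 4.2/3 = 1.400 m.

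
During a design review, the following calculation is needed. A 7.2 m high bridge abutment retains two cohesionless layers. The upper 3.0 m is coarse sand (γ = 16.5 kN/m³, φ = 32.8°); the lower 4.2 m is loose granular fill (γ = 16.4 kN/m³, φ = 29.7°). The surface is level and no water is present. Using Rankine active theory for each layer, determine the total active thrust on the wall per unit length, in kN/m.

K_a1 = tan²(45°−32.8°/2) = 0.2973; K_a2 = tan²(45°−29.7°/2) = 0.3374.
Layer 1: σ at base = K_a1 γ₁ h₁ = 14.71 kPa; P₁ = ½×14.71×3.0 = 22.07.
Layer 2: σ_v at top = γ₁h₁ = 49.50; σ_h top = K_a2×49.50 = 16.70; σ_h base = K_a2×(49.50+16.4×4.2) = 39.94.
P₂ = ½(16.70+39.94)×4.2 = 118.9. Total P_a = 22.07+118.9 = 141.0 kN/m.

141 kN/m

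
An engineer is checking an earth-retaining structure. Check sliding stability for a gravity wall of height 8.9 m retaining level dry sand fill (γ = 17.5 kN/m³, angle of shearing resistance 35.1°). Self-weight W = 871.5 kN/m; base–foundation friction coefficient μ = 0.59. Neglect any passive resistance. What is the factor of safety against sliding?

2.75

K_a = tan²(45° − 35.1°/2) = 0.2698.
P_a = ½K_aγH² = 0.5×0.2698×17.5×8.9² = 187.0 kN/m, acting at H/3 = 2.967 m above the base.
FS_sliding = μW / P_a = 0.59×871.5 / 187.0 = 2.749.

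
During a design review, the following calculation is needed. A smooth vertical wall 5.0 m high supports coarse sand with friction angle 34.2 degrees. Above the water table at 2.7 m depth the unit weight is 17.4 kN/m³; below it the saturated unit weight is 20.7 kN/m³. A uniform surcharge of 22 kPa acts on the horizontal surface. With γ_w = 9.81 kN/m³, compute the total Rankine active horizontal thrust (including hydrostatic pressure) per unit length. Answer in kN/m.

113 kN/m

K_a = tan²(45° − φ/2) = 0.2803.
γ' = 20.7 − 9.81 = 10.89 kN/m³. h₂ = H − d_w = 2.3 m.
σ'_h: at surface K_a·q = 6.168; at WT K_a(q+γd_w) = 19.34; at base K_a(q+γd_w+γ'h₂) = 26.36 kPa.
P₁ = ½(6.168+19.34)×2.7 = 34.43; P₂ = ½(19.34+26.36)×2.3 = 52.55; P_w = ½γ_w h₂² = 25.95.
Total = 34.43+52.55+25.95 = 112.9 kN/m.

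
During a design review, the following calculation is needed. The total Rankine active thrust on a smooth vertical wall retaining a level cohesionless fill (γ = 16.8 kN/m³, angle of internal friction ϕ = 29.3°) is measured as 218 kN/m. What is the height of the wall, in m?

K_a = 0.3428. P_a = ½ K_a γ H² ⇒ H = √(2P_a/(K_a γ)).
H = √(2×218/(0.3428×16.8)) = 8.700 m.

8.70 m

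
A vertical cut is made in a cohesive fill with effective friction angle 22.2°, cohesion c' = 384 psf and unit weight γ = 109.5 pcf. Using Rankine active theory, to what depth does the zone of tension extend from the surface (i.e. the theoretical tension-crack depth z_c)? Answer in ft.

K_a = tan²(45° − 22.2°/2) = 0.4515; √K_a = 0.6720.
The active pressure is zero where K_a γ z = 2c√K_a, so z_c = 2c/(γ√K_a) = 2×384/(109.5×0.6720) = 10.44 ft.

10.4 ft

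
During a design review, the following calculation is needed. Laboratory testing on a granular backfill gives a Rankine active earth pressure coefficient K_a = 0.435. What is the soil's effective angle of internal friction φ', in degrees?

23.2°

K_a = tan²(45° − φ/2) ⇒ 45° − φ/2 = arctan(√0.435) = 33.41°.
φ = 2(45° − 33.41°) = 23.19°.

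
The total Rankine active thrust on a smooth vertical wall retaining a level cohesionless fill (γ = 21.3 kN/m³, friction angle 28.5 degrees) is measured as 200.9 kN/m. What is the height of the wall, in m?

K_a = 0.3540. P_a = ½ K_a γ H² ⇒ H = √(2P_a/(K_a γ)).
H = √(2×200.9/(0.3540×21.3)) = 7.300 m.

7.30 m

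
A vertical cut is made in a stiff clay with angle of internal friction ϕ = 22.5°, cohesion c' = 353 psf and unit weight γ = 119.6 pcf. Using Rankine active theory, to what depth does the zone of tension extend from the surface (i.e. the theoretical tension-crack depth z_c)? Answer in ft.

K_a = tan²(45° − 22.5°/2) = 0.4465; √K_a = 0.6682.
The active pressure is zero where K_a γ z = 2c√K_a, so z_c = 2c/(γ√K_a) = 2×353/(119.6×0.6682) = 8.834 ft.

8.83 ft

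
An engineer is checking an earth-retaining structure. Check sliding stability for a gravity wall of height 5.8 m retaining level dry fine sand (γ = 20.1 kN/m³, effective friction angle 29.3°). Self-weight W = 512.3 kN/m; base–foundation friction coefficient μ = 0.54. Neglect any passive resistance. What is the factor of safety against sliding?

K_a = tan²(45° − 29.3°/2) = 0.3428.
P_a = ½K_aγH² = 0.5×0.3428×20.1×5.8² = 115.9 kN/m, acting at H/3 = 1.933 m above the base.
FS_sliding = μW / P_a = 0.54×512.3 / 115.9 = 2.387.

2.39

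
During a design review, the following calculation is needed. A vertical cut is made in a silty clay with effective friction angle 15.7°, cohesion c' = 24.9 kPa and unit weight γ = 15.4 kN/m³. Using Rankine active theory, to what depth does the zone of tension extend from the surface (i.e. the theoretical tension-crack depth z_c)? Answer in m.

4.27 m

K_a = tan²(45° − 15.7°/2) = 0.5741; √K_a = 0.7577.
The active pressure is zero where K_a γ z = 2c√K_a, so z_c = 2c/(γ√K_a) = 2×24.9/(15.4×0.7577) = 4.268 m.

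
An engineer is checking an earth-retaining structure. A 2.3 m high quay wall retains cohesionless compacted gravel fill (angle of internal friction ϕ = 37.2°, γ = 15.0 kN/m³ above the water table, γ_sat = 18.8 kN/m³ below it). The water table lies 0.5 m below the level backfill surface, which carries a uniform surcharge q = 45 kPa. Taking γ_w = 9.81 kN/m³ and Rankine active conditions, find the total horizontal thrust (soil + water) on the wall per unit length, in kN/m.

48.8 kN/m

K_a = tan²(45° − φ/2) = 0.2464.
γ' = 18.8 − 9.81 = 8.990 kN/m³. h₂ = H − d_w = 1.8 m.
σ'_h: at surface K_a·q = 11.09; at WT K_a(q+γd_w) = 12.94; at base K_a(q+γd_w+γ'h₂) = 16.92 kPa.
P₁ = ½(11.09+12.94)×0.5 = 6.006; P₂ = ½(12.94+16.92)×1.8 = 26.88; P_w = ½γ_w h₂² = 15.89.
Total = 6.006+26.88+15.89 = 48.77 kN/m.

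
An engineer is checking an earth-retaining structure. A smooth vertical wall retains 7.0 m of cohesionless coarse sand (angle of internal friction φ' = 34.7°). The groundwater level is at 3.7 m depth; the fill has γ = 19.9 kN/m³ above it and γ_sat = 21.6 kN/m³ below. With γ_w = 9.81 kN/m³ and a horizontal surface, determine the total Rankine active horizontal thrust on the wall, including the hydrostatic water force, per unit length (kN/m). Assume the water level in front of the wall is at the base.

K_a = tan²(45° − φ/2) = 0.2745.
γ' = 21.6 − 9.81 = 11.79 kN/m³. Depth below WT = 3.3 m.
σ'_h at WT = K_a γ d_w = 20.21 kPa; at base = 20.21 + K_a γ' × 3.3 = 30.89 kPa.
P₁ (0–3.7 m) = ½×20.21×3.7 = 37.39. P₂ (3.7–7.0 m) = ½(20.21+30.89)×3.3 = 84.31.
P_w = ½ γ_w h₂² = 0.5×9.81×3.3² = 53.42. Total = 37.39+84.31+53.42 = 175.1 kN/m.

175 kN/m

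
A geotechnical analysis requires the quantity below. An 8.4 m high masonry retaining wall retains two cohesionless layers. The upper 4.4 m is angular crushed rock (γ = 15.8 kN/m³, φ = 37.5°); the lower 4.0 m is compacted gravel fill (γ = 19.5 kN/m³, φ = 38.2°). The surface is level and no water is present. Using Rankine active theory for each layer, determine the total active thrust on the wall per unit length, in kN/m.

K_a1 = tan²(45°−37.5°/2) = 0.2432; K_a2 = tan²(45°−38.2°/2) = 0.2358.
Layer 1: σ at base = K_a1 γ₁ h₁ = 16.91 kPa; P₁ = ½×16.91×4.4 = 37.19.
Layer 2: σ_v at top = γ₁h₁ = 69.52; σ_h top = K_a2×69.52 = 16.39; σ_h base = K_a2×(69.52+19.5×4.0) = 34.78.
P₂ = ½(16.39+34.78)×4.0 = 102.3. Total P_a = 37.19+102.3 = 139.5 kN/m.

140 kN/m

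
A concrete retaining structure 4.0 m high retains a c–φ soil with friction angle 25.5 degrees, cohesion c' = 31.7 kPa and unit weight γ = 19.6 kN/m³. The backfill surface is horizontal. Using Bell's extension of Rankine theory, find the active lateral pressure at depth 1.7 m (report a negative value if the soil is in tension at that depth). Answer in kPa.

-26.7 kPa

K_a = (1 − sin φ)/(1 + sin φ) = 0.3981.
σ_a = K_a γ z − 2c√K_a = 0.3981×19.6×1.7 − 2×31.7×0.6310 = -26.74 kPa.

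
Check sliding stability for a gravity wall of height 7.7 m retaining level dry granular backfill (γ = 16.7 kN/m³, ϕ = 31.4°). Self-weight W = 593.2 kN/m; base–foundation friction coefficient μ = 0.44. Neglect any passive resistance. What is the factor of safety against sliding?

1.67

K_a = tan²(45° − 31.4°/2) = 0.3149.
P_a = ½K_aγH² = 0.5×0.3149×16.7×7.7² = 155.9 kN/m, acting at H/3 = 2.567 m above the base.
FS_sliding = μW / P_a = 0.44×593.2 / 155.9 = 1.674.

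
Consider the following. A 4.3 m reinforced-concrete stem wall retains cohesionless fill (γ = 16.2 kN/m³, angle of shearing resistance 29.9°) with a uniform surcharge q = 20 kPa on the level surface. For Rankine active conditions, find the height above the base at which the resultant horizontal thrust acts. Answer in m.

1.69 m

K_a = 0.3347.
Triangular part P₁ = ½K_aγH² = 50.12 at H/3 = 1.433 m; rectangular part P₂ = K_a q H = 28.78 at H/2 = 2.150 m.
ȳ = (P₁·1.433 + P₂·2.150)/(P₁+P₂) = 1.695 m.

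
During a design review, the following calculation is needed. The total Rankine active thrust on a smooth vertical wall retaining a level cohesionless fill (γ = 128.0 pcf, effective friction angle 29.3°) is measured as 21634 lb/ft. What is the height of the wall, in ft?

31.4 ft

K_a = 0.3428. P_a = ½ K_a γ H² ⇒ H = √(2P_a/(K_a γ)).
H = √(2×21634/(0.3428×128.0)) = 31.40 ft.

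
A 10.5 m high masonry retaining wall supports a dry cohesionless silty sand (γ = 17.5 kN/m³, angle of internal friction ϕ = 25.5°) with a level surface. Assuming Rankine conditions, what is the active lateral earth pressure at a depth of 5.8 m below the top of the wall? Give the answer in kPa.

40.4 kPa

K_a = (1 − sin φ)/(1 + sin φ) = 0.3981.
σ_h = K_a γ z = 0.3981 × 17.5 × 5.8 = 40.41 kPa.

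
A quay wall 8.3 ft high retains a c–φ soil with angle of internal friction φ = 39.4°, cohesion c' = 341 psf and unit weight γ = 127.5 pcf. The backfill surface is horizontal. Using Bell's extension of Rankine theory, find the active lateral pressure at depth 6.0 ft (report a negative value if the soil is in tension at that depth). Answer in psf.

-151 psf

K_a = (1 − sin φ)/(1 + sin φ) = 0.2234.
σ_a = K_a γ z − 2c√K_a = 0.2234×127.5×6.0 − 2×341×0.4727 = -151.4 psf.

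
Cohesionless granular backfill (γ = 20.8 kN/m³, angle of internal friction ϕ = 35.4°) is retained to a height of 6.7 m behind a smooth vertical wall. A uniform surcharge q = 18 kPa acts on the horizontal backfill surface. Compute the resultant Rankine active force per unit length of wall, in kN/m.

K_a = tan²(45° − φ/2) = 0.2664.
Soil triangle: ½ K_a γ H² = 0.5×0.2664×20.8×6.7² = 124.4 kN/m.
Surcharge rectangle: K_a q H = 0.2664×18×6.7 = 32.13 kN/m.
Total = 124.4 + 32.13 = 156.5 kN/m.

156 kN/m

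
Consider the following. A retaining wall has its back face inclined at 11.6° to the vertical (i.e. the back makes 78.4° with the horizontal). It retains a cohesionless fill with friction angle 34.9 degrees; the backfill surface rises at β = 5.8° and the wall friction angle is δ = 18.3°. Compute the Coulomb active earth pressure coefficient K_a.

K_a = sin²(α+φ) / [sin²α · sin(α−δ) · (1 + √{sin(φ+δ)sin(φ−β) / (sin(α−δ)sin(α+β))})²].
With α = 78.4°, φ = 34.9°, δ = 18.3°, β = 5.8°: K_a = 0.3628.

0.363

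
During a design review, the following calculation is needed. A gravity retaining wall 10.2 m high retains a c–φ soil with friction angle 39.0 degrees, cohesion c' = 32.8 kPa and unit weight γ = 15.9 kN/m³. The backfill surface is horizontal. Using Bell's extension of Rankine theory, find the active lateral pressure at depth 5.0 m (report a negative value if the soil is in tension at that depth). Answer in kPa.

K_a = (1 − sin φ)/(1 + sin φ) = 0.2275.
σ_a = K_a γ z − 2c√K_a = 0.2275×15.9×5.0 − 2×32.8×0.4770 = -13.20 kPa.

-13.2 kPa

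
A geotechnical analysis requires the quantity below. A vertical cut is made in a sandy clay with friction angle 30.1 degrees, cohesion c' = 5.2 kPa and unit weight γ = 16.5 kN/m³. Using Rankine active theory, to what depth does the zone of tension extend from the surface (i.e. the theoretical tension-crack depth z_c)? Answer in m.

1.09 m

K_a = tan²(45° − 30.1°/2) = 0.3320; √K_a = 0.5762.
The active pressure is zero where K_a γ z = 2c√K_a, so z_c = 2c/(γ√K_a) = 2×5.2/(16.5×0.5762) = 1.094 m.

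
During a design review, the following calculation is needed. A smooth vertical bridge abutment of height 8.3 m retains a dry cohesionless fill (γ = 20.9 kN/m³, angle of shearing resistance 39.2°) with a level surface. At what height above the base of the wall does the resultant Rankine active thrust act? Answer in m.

K_a = 0.2255.
The pressure distribution is triangular, so the resultant acts at H/3 above the base = 8.3/3 = 2.767 m.

2.77 m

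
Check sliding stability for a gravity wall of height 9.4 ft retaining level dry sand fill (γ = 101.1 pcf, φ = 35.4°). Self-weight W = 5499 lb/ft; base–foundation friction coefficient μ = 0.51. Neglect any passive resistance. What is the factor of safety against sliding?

2.36

K_a = tan²(45° − 35.4°/2) = 0.2664.
P_a = ½K_aγH² = 0.5×0.2664×101.1×9.4² = 1190 lb/ft, acting at H/3 = 3.133 ft above the base.
FS_sliding = μW / P_a = 0.51×5499 / 1190 = 2.357.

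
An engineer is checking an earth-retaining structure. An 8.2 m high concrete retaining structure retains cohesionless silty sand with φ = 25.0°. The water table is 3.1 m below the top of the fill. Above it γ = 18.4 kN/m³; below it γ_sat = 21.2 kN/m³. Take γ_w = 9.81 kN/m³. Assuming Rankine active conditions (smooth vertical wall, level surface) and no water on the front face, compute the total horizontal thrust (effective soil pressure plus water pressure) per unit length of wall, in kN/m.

K_a = tan²(45° − φ/2) = 0.4059.
γ' = 21.2 − 9.81 = 11.39 kN/m³. Depth below WT = 5.1 m.
σ'_h at WT = K_a γ d_w = 23.15 kPa; at base = 23.15 + K_a γ' × 5.1 = 46.73 kPa.
P₁ (0–3.1 m) = ½×23.15×3.1 = 35.88. P₂ (3.1–8.2 m) = ½(23.15+46.73)×5.1 = 178.2.
P_w = ½ γ_w h₂² = 0.5×9.81×5.1² = 127.6. Total = 35.88+178.2+127.6 = 341.6 kN/m.

342 kN/m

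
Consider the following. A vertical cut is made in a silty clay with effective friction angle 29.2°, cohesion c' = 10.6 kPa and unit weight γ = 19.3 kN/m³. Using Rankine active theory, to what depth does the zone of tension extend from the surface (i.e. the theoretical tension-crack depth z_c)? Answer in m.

K_a = tan²(45° − 29.2°/2) = 0.3442; √K_a = 0.5867.
The active pressure is zero where K_a γ z = 2c√K_a, so z_c = 2c/(γ√K_a) = 2×10.6/(19.3×0.5867) = 1.872 m.

1.87 m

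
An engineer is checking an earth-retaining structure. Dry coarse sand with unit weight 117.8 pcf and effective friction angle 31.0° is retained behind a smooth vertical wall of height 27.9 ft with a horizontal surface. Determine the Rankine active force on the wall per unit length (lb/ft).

14700 lb/ft

K_a = tan²(45° − φ/2) = 0.3201.
P_a = ½ K_a γ H² = 0.5 × 0.3201 × 117.8 × 27.9² = 14680 lb/ft.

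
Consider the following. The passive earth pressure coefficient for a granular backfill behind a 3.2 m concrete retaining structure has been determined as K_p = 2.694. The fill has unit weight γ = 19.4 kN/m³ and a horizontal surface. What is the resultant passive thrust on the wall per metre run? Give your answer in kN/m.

268 kN/m

P = ½ K_p γ H² = 0.5 × 2.694 × 19.4 × 3.2² = 267.6 kN/m.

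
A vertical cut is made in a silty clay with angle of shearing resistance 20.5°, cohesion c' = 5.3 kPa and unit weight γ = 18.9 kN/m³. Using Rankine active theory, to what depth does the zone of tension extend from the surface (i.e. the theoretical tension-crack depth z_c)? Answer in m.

0.808 m

K_a = tan²(45° − 20.5°/2) = 0.4813; √K_a = 0.6937.
The active pressure is zero where K_a γ z = 2c√K_a, so z_c = 2c/(γ√K_a) = 2×5.3/(18.9×0.6937) = 0.8085 m.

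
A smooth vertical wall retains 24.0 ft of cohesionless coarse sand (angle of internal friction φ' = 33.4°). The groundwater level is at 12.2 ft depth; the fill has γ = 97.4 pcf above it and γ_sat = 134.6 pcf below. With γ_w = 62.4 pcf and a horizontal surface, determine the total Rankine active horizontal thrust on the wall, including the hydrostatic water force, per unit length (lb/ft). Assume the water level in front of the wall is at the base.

12000 lb/ft

K_a = tan²(45° − φ/2) = 0.2899.
γ' = 134.6 − 62.4 = 72.20 pcf. Depth below WT = 11.8 ft.
σ'_h at WT = K_a γ d_w = 344.5 psf; at base = 344.5 + K_a γ' × 11.8 = 591.5 psf.
P₁ (0–12.2 ft) = ½×344.5×12.2 = 2102. P₂ (12.2–24.0 ft) = ½(344.5+591.5)×11.8 = 5523.
P_w = ½ γ_w h₂² = 0.5×62.4×11.8² = 4344. Total = 2102+5523+4344 = 11970 lb/ft.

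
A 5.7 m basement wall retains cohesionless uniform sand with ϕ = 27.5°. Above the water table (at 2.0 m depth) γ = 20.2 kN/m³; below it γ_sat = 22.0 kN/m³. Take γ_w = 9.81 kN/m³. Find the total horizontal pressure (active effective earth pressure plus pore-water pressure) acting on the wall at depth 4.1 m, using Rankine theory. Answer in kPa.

44.9 kPa

K_a = (1 − sin φ)/(1 + sin φ) = 0.3682.
γ' = 22.0 − 9.81 = 12.19 kN/m³.
Effective vertical stress at 4.1 m: σ'_v = 20.2×2.0 + 12.19×2.10 = 66.00 kPa.
σ'_h = K_a σ'_v = 0.3682 × 66.00 = 24.30 kPa; u = γ_w × 2.10 = 20.60 kPa.
Total σ_h = 24.30 + 20.60 = 44.90 kPa.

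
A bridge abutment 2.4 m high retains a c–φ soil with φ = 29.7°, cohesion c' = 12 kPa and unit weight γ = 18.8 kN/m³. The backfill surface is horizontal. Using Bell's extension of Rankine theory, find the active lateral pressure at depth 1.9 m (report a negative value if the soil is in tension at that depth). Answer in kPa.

K_a = (1 − sin φ)/(1 + sin φ) = 0.3374.
σ_a = K_a γ z − 2c√K_a = 0.3374×18.8×1.9 − 2×12×0.5808 = -1.889 kPa.

-1.89 kPa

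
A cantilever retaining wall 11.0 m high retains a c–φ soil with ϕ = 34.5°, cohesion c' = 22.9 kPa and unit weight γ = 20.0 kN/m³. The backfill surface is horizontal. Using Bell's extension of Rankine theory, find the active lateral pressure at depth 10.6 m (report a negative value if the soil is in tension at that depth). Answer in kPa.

K_a = (1 − sin φ)/(1 + sin φ) = 0.2768.
σ_a = K_a γ z − 2c√K_a = 0.2768×20.0×10.6 − 2×22.9×0.5261 = 34.59 kPa.

34.6 kPa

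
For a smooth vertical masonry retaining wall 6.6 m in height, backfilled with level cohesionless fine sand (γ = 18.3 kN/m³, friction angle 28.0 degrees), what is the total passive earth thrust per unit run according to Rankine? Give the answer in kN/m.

K_p = tan²(45° + φ/2) = 2.770.
P_p = ½ K_p γ H² = 0.5 × 2.770 × 18.3 × 6.6² = 1104 kN/m.

1100 kN/m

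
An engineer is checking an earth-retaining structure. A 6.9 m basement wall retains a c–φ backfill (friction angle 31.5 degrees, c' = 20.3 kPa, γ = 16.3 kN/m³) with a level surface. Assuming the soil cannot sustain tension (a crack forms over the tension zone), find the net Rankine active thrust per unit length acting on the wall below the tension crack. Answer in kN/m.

K_a = 0.3136; √K_a = 0.5600.
Tension-crack depth z_c = 2c/(γ√K_a) = 2×20.3/(16.3×0.5600) = 4.448 m.
σ_a at base = K_a γ H − 2c√K_a = 0.3136×16.3×6.9 − 2×20.3×0.5600 = 12.54 kPa.
P_a = ½ × 12.54 × (H − z_c) = 0.5×12.54×2.452 = 15.37 kN/m.

15.4 kN/m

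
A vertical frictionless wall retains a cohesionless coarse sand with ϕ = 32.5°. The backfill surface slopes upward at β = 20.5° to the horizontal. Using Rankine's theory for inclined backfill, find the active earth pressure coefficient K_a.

0.369

K_a = cos β · (cos β − √(cos²β − cos²φ)) / (cos β + √(cos²β − cos²φ)).
cos β = 0.9367, cos φ = 0.8434, √(cos²β − cos²φ) = 0.4075.
K_a = 0.9367 × (0.9367 − 0.4075)/(0.9367 + 0.4075) = 0.3688.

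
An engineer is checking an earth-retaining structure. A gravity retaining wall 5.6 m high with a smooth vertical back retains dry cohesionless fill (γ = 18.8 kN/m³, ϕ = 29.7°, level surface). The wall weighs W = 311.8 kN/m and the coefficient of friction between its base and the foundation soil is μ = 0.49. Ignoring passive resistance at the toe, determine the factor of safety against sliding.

K_a = tan²(45° − 29.7°/2) = 0.3374.
P_a = ½K_aγH² = 0.5×0.3374×18.8×5.6² = 99.45 kN/m, acting at H/3 = 1.867 m above the base.
FS_sliding = μW / P_a = 0.49×311.8 / 99.45 = 1.536.

1.54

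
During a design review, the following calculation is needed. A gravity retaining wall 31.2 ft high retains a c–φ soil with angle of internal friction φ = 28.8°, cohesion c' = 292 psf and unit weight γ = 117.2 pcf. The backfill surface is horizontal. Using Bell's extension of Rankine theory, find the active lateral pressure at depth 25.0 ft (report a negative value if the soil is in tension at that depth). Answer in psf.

K_a = (1 − sin φ)/(1 + sin φ) = 0.3498.
σ_a = K_a γ z − 2c√K_a = 0.3498×117.2×25.0 − 2×292×0.5914 = 679.4 psf.

679 psf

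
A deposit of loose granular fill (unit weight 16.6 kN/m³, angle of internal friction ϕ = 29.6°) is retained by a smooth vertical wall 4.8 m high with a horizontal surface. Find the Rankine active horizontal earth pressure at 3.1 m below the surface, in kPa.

17.4 kPa

K_a = (1 − sin φ)/(1 + sin φ) = 0.3387.
σ_h = K_a γ z = 0.3387 × 16.6 × 3.1 = 17.43 kPa.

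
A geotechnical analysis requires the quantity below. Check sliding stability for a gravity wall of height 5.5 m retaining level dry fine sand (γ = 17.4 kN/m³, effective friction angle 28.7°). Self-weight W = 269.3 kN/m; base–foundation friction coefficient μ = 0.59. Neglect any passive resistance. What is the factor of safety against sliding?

K_a = tan²(45° − 28.7°/2) = 0.3511.
P_a = ½K_aγH² = 0.5×0.3511×17.4×5.5² = 92.41 kN/m, acting at H/3 = 1.833 m above the base.
FS_sliding = μW / P_a = 0.59×269.3 / 92.41 = 1.719.

1.72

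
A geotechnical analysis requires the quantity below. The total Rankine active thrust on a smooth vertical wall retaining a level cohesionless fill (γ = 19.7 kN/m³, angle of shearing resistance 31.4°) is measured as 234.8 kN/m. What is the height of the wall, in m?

8.70 m

K_a = 0.3149. P_a = ½ K_a γ H² ⇒ H = √(2P_a/(K_a γ)).
H = √(2×234.8/(0.3149×19.7)) = 8.700 m.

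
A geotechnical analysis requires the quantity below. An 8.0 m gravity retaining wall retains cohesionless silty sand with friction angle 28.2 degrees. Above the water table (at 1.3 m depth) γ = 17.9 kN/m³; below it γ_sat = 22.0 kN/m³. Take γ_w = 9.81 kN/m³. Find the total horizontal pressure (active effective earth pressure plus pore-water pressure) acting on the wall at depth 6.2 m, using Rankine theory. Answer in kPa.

77.8 kPa

K_a = (1 − sin φ)/(1 + sin φ) = 0.3582.
γ' = 22.0 − 9.81 = 12.19 kN/m³.
Effective vertical stress at 6.2 m: σ'_v = 17.9×1.3 + 12.19×4.90 = 83.00 kPa.
σ'_h = K_a σ'_v = 0.3582 × 83.00 = 29.73 kPa; u = γ_w × 4.90 = 48.07 kPa.
Total σ_h = 29.73 + 48.07 = 77.80 kPa.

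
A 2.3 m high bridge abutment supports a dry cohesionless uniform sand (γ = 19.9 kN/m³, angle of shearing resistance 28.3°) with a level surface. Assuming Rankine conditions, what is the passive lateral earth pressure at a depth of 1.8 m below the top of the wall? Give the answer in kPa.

100 kPa

K_p = (1 + sin φ)/(1 − sin φ) = 2.803.
σ_h = K_p γ z = 2.803 × 19.9 × 1.8 = 100.4 kPa.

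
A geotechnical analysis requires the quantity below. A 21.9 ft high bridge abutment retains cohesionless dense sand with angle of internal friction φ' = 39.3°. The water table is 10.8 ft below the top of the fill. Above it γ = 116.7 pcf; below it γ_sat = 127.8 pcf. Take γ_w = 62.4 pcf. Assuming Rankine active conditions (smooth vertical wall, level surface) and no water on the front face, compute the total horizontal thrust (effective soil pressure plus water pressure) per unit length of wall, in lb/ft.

K_a = tan²(45° − φ/2) = 0.2245.
γ' = 127.8 − 62.4 = 65.40 pcf. Depth below WT = 11.1 ft.
σ'_h at WT = K_a γ d_w = 282.9 psf; at base = 282.9 + K_a γ' × 11.1 = 445.8 psf.
P₁ (0–10.8 ft) = ½×282.9×10.8 = 1528. P₂ (10.8–21.9 ft) = ½(282.9+445.8)×11.1 = 4044.
P_w = ½ γ_w h₂² = 0.5×62.4×11.1² = 3844. Total = 1528+4044+3844 = 9416 lb/ft.

9420 lb/ft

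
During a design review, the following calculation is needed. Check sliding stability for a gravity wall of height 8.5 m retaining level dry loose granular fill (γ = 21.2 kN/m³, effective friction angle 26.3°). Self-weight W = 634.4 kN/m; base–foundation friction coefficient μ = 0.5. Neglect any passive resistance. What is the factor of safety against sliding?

1.07

K_a = tan²(45° − 26.3°/2) = 0.3859.
P_a = ½K_aγH² = 0.5×0.3859×21.2×8.5² = 295.6 kN/m, acting at H/3 = 2.833 m above the base.
FS_sliding = μW / P_a = 0.5×634.4 / 295.6 = 1.073.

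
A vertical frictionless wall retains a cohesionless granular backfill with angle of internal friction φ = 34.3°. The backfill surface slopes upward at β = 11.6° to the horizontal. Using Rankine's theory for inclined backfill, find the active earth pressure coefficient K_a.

0.295

K_a = cos β · (cos β − √(cos²β − cos²φ)) / (cos β + √(cos²β − cos²φ)).
cos β = 0.9796, cos φ = 0.8261, √(cos²β − cos²φ) = 0.5264.
K_a = 0.9796 × (0.9796 − 0.5264)/(0.9796 + 0.5264) = 0.2947.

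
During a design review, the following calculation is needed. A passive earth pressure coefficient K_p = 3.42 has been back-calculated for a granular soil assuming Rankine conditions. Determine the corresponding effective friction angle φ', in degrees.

K_p = (1+sin φ)/(1−sin φ) ⇒ sin φ = (K_p − 1)/(K_p + 1) = 0.5475.
φ = arcsin(0.5475) = 33.20°.

33.2°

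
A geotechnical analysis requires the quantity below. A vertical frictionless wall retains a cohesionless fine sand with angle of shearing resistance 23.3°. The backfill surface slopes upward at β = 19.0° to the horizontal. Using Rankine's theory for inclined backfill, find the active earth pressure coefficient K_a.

K_a = cos β · (cos β − √(cos²β − cos²φ)) / (cos β + √(cos²β − cos²φ)).
cos β = 0.9455, cos φ = 0.9184, √(cos²β − cos²φ) = 0.2246.
K_a = 0.9455 × (0.9455 − 0.2246)/(0.9455 + 0.2246) = 0.5825.

0.582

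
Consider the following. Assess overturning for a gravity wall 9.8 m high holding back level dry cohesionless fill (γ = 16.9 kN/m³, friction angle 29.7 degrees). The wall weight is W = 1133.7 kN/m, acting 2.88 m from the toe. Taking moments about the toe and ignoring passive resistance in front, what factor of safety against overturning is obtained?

3.65

K_a = tan²(45° − 29.7°/2) = 0.3374.
P_a = ½K_aγH² = 0.5×0.3374×16.9×9.8² = 273.8 kN/m, acting at H/3 = 3.267 m above the base.
Overturning moment M_o = P_a × H/3 = 273.8 × 3.267 = 894.4.
Resisting moment M_r = W × 2.88 = 1133.7 × 2.88 = 3265.
FS_overturning = M_r/M_o = 3265/894.4 = 3.651.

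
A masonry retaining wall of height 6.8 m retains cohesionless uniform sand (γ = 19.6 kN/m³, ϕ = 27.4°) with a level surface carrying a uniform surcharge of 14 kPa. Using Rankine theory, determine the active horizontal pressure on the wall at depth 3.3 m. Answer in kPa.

29.1 kPa

K_a = (1 − sin φ)/(1 + sin φ) = 0.3697.
σ_v = γz + q = 19.6 × 3.3 + 14 = 78.68 kPa.
σ_h = K_a σ_v = 0.3697 × 78.68 = 29.09 kPa.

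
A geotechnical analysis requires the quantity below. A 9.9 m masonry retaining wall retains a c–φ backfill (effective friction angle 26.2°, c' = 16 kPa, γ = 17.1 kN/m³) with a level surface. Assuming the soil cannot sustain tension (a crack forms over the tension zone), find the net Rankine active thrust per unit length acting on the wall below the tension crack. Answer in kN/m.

157 kN/m

K_a = 0.3874; √K_a = 0.6224.
Tension-crack depth z_c = 2c/(γ√K_a) = 2×16/(17.1×0.6224) = 3.006 m.
σ_a at base = K_a γ H − 2c√K_a = 0.3874×17.1×9.9 − 2×16×0.6224 = 45.67 kPa.
P_a = ½ × 45.67 × (H − z_c) = 0.5×45.67×6.894 = 157.4 kN/m.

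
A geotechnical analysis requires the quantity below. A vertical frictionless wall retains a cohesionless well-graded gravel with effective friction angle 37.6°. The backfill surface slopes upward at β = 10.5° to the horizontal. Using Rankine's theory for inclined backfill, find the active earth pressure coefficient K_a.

K_a = cos β · (cos β − √(cos²β − cos²φ)) / (cos β + √(cos²β − cos²φ)).
cos β = 0.9833, cos φ = 0.7923, √(cos²β − cos²φ) = 0.5823.
K_a = 0.9833 × (0.9833 − 0.5823)/(0.9833 + 0.5823) = 0.2518.

0.252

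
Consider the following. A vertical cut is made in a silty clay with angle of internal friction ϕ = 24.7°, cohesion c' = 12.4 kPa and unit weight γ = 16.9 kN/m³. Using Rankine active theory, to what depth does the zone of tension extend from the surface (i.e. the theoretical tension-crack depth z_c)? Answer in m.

K_a = tan²(45° − 24.7°/2) = 0.4106; √K_a = 0.6408.
The active pressure is zero where K_a γ z = 2c√K_a, so z_c = 2c/(γ√K_a) = 2×12.4/(16.9×0.6408) = 2.290 m.

2.29 m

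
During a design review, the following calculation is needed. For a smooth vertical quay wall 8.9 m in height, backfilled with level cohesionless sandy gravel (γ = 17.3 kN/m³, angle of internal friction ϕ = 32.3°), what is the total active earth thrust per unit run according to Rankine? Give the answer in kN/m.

208 kN/m

K_a = tan²(45° − φ/2) = 0.3035.
P_a = ½ K_a γ H² = 0.5 × 0.3035 × 17.3 × 8.9² = 207.9 kN/m.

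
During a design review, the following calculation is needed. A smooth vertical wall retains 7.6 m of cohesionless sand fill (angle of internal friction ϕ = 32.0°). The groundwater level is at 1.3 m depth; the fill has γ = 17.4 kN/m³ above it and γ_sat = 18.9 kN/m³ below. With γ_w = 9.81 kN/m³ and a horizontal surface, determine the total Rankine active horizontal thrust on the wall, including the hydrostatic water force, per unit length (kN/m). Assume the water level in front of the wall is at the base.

298 kN/m

K_a = tan²(45° − φ/2) = 0.3073.
γ' = 18.9 − 9.81 = 9.090 kN/m³. Depth below WT = 6.3 m.
σ'_h at WT = K_a γ d_w = 6.950 kPa; at base = 6.950 + K_a γ' × 6.3 = 24.55 kPa.
P₁ (0–1.3 m) = ½×6.950×1.3 = 4.518. P₂ (1.3–7.6 m) = ½(6.950+24.55)×6.3 = 99.21.
P_w = ½ γ_w h₂² = 0.5×9.81×6.3² = 194.7. Total = 4.518+99.21+194.7 = 298.4 kN/m.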